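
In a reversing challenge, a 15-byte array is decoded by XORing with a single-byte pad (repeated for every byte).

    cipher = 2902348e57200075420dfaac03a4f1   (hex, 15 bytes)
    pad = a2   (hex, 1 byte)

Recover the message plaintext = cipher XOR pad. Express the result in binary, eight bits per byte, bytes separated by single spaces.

10001011 10100000 10010110 00101100 11110101 10000010 10100010 11010111 11100000 10101111 01011000 00001110 10100001 00000110 01010011

The 1-byte key repeats, so the effective keystream is a2 a2 a2 a2 a2 a2 a2 a2 a2 a2 a2 a2 a2 a2 a2.
byte 0: 29 ⊕ a2 = 8b
byte 1: 02 ⊕ a2 = a0
byte 2: 34 ⊕ a2 = 96
byte 3: 8e ⊕ a2 = 2c
byte 4: 57 ⊕ a2 = f5
byte 5: 20 ⊕ a2 = 82
byte 6: 00 ⊕ a2 = a2
byte 7: 75 ⊕ a2 = d7
byte 8: 42 ⊕ a2 = e0
byte 9: 0d ⊕ a2 = af
byte 10: fa ⊕ a2 = 58
byte 11: ac ⊕ a2 = 0e
byte 12: 03 ⊕ a2 = a1
byte 13: a4 ⊕ a2 = 06
byte 14: f1 ⊕ a2 = 53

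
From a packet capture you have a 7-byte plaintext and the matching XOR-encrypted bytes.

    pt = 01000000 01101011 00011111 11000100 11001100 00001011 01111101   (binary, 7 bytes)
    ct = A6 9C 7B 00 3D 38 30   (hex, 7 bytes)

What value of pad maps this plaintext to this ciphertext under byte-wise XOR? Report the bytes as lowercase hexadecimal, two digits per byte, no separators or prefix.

e6f764c4f1334d

Since ct = pt ⊕ pad, XORing both sides with pt gives pad = pt ⊕ ct.
40 ^ a6 = e6
6b ^ 9c = f7
1f ^ 7b = 64
c4 ^ 00 = c4
cc ^ 3d = f1
0b ^ 38 = 33
7d ^ 30 = 4d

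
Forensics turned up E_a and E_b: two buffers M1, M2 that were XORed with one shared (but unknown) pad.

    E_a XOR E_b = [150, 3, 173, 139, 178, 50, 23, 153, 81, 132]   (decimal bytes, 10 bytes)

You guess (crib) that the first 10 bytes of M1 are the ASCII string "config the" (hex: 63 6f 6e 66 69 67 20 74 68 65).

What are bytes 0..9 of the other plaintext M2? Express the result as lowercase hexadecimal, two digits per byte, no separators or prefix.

f56cc3eddb5537ed39e1

Since E_a ⊕ E_b = M1 ⊕ M2, XORing with the guessed M1 bytes yields the corresponding M2 bytes: M2 = (E_a ⊕ E_b) ⊕ M1.
96 ^ 63 = f5
03 ^ 6f = 6c
ad ^ 6e = c3
8b ^ 66 = ed
b2 ^ 69 = db
32 ^ 67 = 55
17 ^ 20 = 37
99 ^ 74 = ed
51 ^ 68 = 39
84 ^ 65 = e1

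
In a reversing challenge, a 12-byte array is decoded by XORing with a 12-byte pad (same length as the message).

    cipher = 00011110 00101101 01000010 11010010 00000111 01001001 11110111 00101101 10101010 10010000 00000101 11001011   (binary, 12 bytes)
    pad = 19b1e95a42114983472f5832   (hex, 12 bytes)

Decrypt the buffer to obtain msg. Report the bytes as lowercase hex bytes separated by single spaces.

07 9c ab 88 45 58 be ae ed bf 5d f9

XOR is its own inverse, so applying the key byte-wise gives the result directly.
byte 0: 00011110 ^ 00011001 = 00000111
byte 1: 00101101 ^ 10110001 = 10011100
byte 2: 01000010 ^ 11101001 = 10101011
byte 3: 11010010 ^ 01011010 = 10001000
byte 4: 00000111 ^ 01000010 = 01000101
byte 5: 01001001 ^ 00010001 = 01011000
byte 6: 11110111 ^ 01001001 = 10111110
byte 7: 00101101 ^ 10000011 = 10101110
byte 8: 10101010 ^ 01000111 = 11101101
byte 9: 10010000 ^ 00101111 = 10111111
byte 10: 00000101 ^ 01011000 = 01011101
byte 11: 11001011 ^ 00110010 = 11111001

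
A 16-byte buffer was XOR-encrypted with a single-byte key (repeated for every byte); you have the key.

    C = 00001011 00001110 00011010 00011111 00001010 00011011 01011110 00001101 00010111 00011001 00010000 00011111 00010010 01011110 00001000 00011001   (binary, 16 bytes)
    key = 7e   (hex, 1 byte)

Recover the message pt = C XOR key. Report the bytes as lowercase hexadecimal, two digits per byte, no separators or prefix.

The 1-byte key repeats, so the effective keystream is 7e 7e 7e 7e 7e 7e 7e 7e 7e 7e 7e 7e 7e 7e 7e 7e.
byte 0: 00001011 ^ 01111110 = 01110101
byte 1: 00001110 ^ 01111110 = 01110000
byte 2: 00011010 ^ 01111110 = 01100100
byte 3: 00011111 ^ 01111110 = 01100001
byte 4: 00001010 ^ 01111110 = 01110100
byte 5: 00011011 ^ 01111110 = 01100101
byte 6: 01011110 ^ 01111110 = 00100000
byte 7: 00001101 ^ 01111110 = 01110011
byte 8: 00010111 ^ 01111110 = 01101001
byte 9: 00011001 ^ 01111110 = 01100111
byte 10: 00010000 ^ 01111110 = 01101110
byte 11: 00011111 ^ 01111110 = 01100001
byte 12: 00010010 ^ 01111110 = 01101100
byte 13: 01011110 ^ 01111110 = 00100000
byte 14: 00001000 ^ 01111110 = 01110110
byte 15: 00011001 ^ 01111110 = 01100111

757064617465207369676e616c207667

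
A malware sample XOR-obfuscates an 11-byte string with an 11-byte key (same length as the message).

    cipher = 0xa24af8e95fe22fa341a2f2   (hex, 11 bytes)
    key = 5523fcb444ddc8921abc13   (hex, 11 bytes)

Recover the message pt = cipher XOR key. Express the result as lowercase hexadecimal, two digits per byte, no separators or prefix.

a2 ⊕ 55 = f7
4a ⊕ 23 = 69
f8 ⊕ fc = 04
e9 ⊕ b4 = 5d
5f ⊕ 44 = 1b
e2 ⊕ dd = 3f
2f ⊕ c8 = e7
a3 ⊕ 92 = 31
41 ⊕ 1a = 5b
a2 ⊕ bc = 1e
f2 ⊕ 13 = e1

f769045d1b3fe7315b1ee1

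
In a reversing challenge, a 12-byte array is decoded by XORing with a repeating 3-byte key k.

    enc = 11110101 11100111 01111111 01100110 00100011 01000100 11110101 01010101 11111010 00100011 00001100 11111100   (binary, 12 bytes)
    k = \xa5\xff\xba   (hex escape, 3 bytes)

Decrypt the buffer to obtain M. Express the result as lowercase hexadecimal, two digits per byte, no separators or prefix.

5018c5c3dcfe50aa4086f346

The 3-byte key repeats, so the effective keystream is a5 ff ba a5 ff ba a5 ff ba a5 ff ba.
byte 0: f5 ^ a5 = 50
byte 1: e7 ^ ff = 18
byte 2: 7f ^ ba = c5
byte 3: 66 ^ a5 = c3
byte 4: 23 ^ ff = dc
byte 5: 44 ^ ba = fe
byte 6: f5 ^ a5 = 50
byte 7: 55 ^ ff = aa
byte 8: fa ^ ba = 40
byte 9: 23 ^ a5 = 86
byte 10: 0c ^ ff = f3
byte 11: fc ^ ba = 46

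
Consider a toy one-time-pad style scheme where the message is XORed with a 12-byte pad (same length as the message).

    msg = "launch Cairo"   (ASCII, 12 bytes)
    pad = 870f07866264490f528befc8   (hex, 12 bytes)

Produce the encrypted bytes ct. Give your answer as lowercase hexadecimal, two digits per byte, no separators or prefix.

XOR is its own inverse, so applying the key byte-wise gives the result directly.
6c ^ 87 = eb
61 ^ 0f = 6e
75 ^ 07 = 72
6e ^ 86 = e8
63 ^ 62 = 01
68 ^ 64 = 0c
20 ^ 49 = 69
43 ^ 0f = 4c
61 ^ 52 = 33
69 ^ 8b = e2
72 ^ ef = 9d
6f ^ c8 = a7

eb6e72e8010c694c33e29da7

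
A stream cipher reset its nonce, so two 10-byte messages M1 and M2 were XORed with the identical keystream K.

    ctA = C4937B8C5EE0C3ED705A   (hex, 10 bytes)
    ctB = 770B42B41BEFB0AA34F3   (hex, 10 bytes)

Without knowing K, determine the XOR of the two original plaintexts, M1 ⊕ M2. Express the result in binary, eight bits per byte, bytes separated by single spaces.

ctA ⊕ ctB = (M1 ⊕ K) ⊕ (M2 ⊕ K) = M1 ⊕ M2 — the shared key cancels under XOR.
c4 ⊕ 77 = b3
93 ⊕ 0b = 98
7b ⊕ 42 = 39
8c ⊕ b4 = 38
5e ⊕ 1b = 45
e0 ⊕ ef = 0f
c3 ⊕ b0 = 73
ed ⊕ aa = 47
70 ⊕ 34 = 44
5a ⊕ f3 = a9

10110011 10011000 00111001 00111000 01000101 00001111 01110011 01000111 01000100 10101001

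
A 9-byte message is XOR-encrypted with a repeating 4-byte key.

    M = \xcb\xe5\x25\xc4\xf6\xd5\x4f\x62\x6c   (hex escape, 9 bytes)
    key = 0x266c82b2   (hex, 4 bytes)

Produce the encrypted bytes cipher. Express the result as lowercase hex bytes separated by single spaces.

ed 89 a7 76 d0 b9 cd d0 4a

The 4-byte key repeats, so the effective keystream is 26 6c 82 b2 26 6c 82 b2 26.
byte 0: cb XOR 26 = ed
byte 1: e5 XOR 6c = 89
byte 2: 25 XOR 82 = a7
byte 3: c4 XOR b2 = 76
byte 4: f6 XOR 26 = d0
byte 5: d5 XOR 6c = b9
byte 6: 4f XOR 82 = cd
byte 7: 62 XOR b2 = d0
byte 8: 6c XOR 26 = 4a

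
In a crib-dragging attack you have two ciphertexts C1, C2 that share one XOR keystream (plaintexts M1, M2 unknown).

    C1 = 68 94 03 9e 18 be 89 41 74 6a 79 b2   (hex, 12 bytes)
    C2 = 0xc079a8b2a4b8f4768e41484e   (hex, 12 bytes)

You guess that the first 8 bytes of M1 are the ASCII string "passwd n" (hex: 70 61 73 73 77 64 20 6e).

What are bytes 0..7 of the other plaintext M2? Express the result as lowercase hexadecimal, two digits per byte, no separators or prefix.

First, C1 ⊕ C2 = (M1 ⊕ K) ⊕ (M2 ⊕ K) = M1 ⊕ M2, so the key drops out. Then M2 = (M1 ⊕ M2) ⊕ M1 over the first 8 bytes.
byte 0: (68 xor c0) xor 70 = a8 xor 70 = d8
byte 1: (94 xor 79) xor 61 = ed xor 61 = 8c
byte 2: (03 xor a8) xor 73 = ab xor 73 = d8
byte 3: (9e xor b2) xor 73 = 2c xor 73 = 5f
byte 4: (18 xor a4) xor 77 = bc xor 77 = cb
byte 5: (be xor b8) xor 64 = 06 xor 64 = 62
byte 6: (89 xor f4) xor 20 = 7d xor 20 = 5d
byte 7: (41 xor 76) xor 6e = 37 xor 6e = 59

d88cd85fcb625d59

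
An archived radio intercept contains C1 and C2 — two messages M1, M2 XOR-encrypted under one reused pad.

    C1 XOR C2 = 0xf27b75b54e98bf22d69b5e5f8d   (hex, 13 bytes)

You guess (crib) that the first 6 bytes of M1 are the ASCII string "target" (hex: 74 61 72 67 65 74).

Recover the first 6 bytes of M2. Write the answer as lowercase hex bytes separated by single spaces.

86 1a 07 d2 2b ec

Since C1 ⊕ C2 = M1 ⊕ M2, XORing with the guessed M1 bytes yields the corresponding M2 bytes: M2 = (C1 ⊕ C2) ⊕ M1.
f2 XOR 74 = 86
7b XOR 61 = 1a
75 XOR 72 = 07
b5 XOR 67 = d2
4e XOR 65 = 2b
98 XOR 74 = ec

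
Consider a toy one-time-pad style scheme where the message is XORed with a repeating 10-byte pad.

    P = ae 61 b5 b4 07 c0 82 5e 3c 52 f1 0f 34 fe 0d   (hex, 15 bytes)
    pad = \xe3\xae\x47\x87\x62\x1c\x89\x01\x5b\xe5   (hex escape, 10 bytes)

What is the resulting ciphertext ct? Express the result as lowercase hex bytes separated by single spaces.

4d cf f2 33 65 dc 0b 5f 67 b7 12 a1 73 79 6f

The 10-byte key repeats, so the effective keystream is e3 ae 47 87 62 1c 89 01 5b e5 e3 ae 47 87 62.
byte 0: 174 ^ 227 =  77
byte 1:  97 ^ 174 = 207
byte 2: 181 ^  71 = 242
byte 3: 180 ^ 135 =  51
byte 4:   7 ^  98 = 101
byte 5: 192 ^  28 = 220
byte 6: 130 ^ 137 =  11
byte 7:  94 ^   1 =  95
byte 8:  60 ^  91 = 103
byte 9:  82 ^ 229 = 183
byte 10: 241 ^ 227 =  18
byte 11:  15 ^ 174 = 161
byte 12:  52 ^  71 = 115
byte 13: 254 ^ 135 = 121
byte 14:  13 ^  98 = 111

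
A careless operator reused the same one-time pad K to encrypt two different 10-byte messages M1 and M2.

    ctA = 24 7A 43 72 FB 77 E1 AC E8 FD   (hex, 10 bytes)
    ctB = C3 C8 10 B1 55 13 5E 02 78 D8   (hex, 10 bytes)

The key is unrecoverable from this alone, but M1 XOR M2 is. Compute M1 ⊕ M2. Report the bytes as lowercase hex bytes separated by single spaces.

e7 b2 53 c3 ae 64 bf ae 90 25

ctA ⊕ ctB = (M1 ⊕ K) ⊕ (M2 ⊕ K) = M1 ⊕ M2 — the shared key cancels under XOR.
24 xor c3 = e7
7a xor c8 = b2
43 xor 10 = 53
72 xor b1 = c3
fb xor 55 = ae
77 xor 13 = 64
e1 xor 5e = bf
ac xor 02 = ae
e8 xor 78 = 90
fd xor d8 = 25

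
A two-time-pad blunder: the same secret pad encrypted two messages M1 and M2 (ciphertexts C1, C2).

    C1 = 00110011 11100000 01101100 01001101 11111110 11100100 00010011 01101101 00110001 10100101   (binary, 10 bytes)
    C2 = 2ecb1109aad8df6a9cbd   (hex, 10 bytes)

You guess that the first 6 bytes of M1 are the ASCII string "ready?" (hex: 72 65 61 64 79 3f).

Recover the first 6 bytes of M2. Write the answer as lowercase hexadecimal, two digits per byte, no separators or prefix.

First, C1 ⊕ C2 = (M1 ⊕ K) ⊕ (M2 ⊕ K) = M1 ⊕ M2, so the key drops out. Then M2 = (M1 ⊕ M2) ⊕ M1 over the first 6 bytes.
byte 0: (33 xor 2e) xor 72 = 1d xor 72 = 6f
byte 1: (e0 xor cb) xor 65 = 2b xor 65 = 4e
byte 2: (6c xor 11) xor 61 = 7d xor 61 = 1c
byte 3: (4d xor 09) xor 64 = 44 xor 64 = 20
byte 4: (fe xor aa) xor 79 = 54 xor 79 = 2d
byte 5: (e4 xor d8) xor 3f = 3c xor 3f = 03

6f4e1c202d03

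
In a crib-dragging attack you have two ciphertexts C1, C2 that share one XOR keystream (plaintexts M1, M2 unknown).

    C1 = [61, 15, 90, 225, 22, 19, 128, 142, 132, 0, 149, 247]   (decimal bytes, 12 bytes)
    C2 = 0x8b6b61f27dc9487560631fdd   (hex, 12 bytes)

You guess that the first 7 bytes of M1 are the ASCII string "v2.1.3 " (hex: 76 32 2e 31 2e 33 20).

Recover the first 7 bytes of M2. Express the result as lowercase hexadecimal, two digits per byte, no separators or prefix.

c056152245e9e8

First, C1 ⊕ C2 = (M1 ⊕ K) ⊕ (M2 ⊕ K) = M1 ⊕ M2, so the key drops out. Then M2 = (M1 ⊕ M2) ⊕ M1 over the first 7 bytes.
byte 0: (3d XOR 8b) XOR 76 = b6 XOR 76 = c0
byte 1: (0f XOR 6b) XOR 32 = 64 XOR 32 = 56
byte 2: (5a XOR 61) XOR 2e = 3b XOR 2e = 15
byte 3: (e1 XOR f2) XOR 31 = 13 XOR 31 = 22
byte 4: (16 XOR 7d) XOR 2e = 6b XOR 2e = 45
byte 5: (13 XOR c9) XOR 33 = da XOR 33 = e9
byte 6: (80 XOR 48) XOR 20 = c8 XOR 20 = e8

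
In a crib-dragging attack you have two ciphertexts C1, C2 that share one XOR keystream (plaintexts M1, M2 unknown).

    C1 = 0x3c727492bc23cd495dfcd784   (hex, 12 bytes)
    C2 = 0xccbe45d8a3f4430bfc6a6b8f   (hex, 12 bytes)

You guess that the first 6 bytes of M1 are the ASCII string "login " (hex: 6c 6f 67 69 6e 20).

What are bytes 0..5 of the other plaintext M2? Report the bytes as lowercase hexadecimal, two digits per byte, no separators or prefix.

9ca3562371f7

First, C1 ⊕ C2 = (M1 ⊕ K) ⊕ (M2 ⊕ K) = M1 ⊕ M2, so the key drops out. Then M2 = (M1 ⊕ M2) ⊕ M1 over the first 6 bytes.
byte 0: (3c xor cc) xor 6c = f0 xor 6c = 9c
byte 1: (72 xor be) xor 6f = cc xor 6f = a3
byte 2: (74 xor 45) xor 67 = 31 xor 67 = 56
byte 3: (92 xor d8) xor 69 = 4a xor 69 = 23
byte 4: (bc xor a3) xor 6e = 1f xor 6e = 71
byte 5: (23 xor f4) xor 20 = d7 xor 20 = f7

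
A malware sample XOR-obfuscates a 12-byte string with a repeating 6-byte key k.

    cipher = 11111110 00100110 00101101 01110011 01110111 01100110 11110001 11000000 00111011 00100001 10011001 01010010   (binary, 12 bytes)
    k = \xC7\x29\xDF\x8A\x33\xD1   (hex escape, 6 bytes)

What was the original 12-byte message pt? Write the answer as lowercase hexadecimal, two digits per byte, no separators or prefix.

390ff2f944b736e9e4abaa83

The 6-byte key repeats, so the effective keystream is c7 29 df 8a 33 d1 c7 29 df 8a 33 d1.
byte 0: 254 ⊕ 199 =  57
byte 1:  38 ⊕  41 =  15
byte 2:  45 ⊕ 223 = 242
byte 3: 115 ⊕ 138 = 249
byte 4: 119 ⊕  51 =  68
byte 5: 102 ⊕ 209 = 183
byte 6: 241 ⊕ 199 =  54
byte 7: 192 ⊕  41 = 233
byte 8:  59 ⊕ 223 = 228
byte 9:  33 ⊕ 138 = 171
byte 10: 153 ⊕  51 = 170
byte 11:  82 ⊕ 209 = 131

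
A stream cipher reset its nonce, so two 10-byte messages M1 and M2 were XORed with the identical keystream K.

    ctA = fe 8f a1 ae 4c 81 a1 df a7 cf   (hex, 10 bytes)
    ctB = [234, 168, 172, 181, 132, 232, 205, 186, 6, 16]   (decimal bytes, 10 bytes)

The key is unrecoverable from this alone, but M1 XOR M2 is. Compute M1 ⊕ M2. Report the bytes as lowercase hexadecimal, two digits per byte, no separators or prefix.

ctA ⊕ ctB = (M1 ⊕ K) ⊕ (M2 ⊕ K) = M1 ⊕ M2 — the shared key cancels under XOR.
fe XOR ea = 14
8f XOR a8 = 27
a1 XOR ac = 0d
ae XOR b5 = 1b
4c XOR 84 = c8
81 XOR e8 = 69
a1 XOR cd = 6c
df XOR ba = 65
a7 XOR 06 = a1
cf XOR 10 = df

14270d1bc8696c65a1df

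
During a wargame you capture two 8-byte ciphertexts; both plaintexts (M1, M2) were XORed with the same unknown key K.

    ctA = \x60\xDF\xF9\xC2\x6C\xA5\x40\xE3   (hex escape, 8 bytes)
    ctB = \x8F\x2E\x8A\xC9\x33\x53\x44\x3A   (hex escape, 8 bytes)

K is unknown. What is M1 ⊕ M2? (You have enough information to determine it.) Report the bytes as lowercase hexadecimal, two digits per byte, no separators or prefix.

eff1730b5ff604d9

ctA ⊕ ctB = (M1 ⊕ K) ⊕ (M2 ⊕ K) = M1 ⊕ M2 — the shared key cancels under XOR.
60 XOR 8f = ef
df XOR 2e = f1
f9 XOR 8a = 73
c2 XOR c9 = 0b
6c XOR 33 = 5f
a5 XOR 53 = f6
40 XOR 44 = 04
e3 XOR 3a = d9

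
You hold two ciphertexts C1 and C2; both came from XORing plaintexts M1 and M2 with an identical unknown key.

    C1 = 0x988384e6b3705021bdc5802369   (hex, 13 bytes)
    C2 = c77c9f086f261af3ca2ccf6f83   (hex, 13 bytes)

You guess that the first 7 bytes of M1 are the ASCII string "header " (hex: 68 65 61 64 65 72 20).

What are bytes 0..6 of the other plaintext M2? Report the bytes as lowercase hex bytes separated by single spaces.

37 9a 7a 8a b9 24 6a

First, C1 ⊕ C2 = (M1 ⊕ K) ⊕ (M2 ⊕ K) = M1 ⊕ M2, so the key drops out. Then M2 = (M1 ⊕ M2) ⊕ M1 over the first 7 bytes.
byte 0: (98 ^ c7) ^ 68 = 5f ^ 68 = 37
byte 1: (83 ^ 7c) ^ 65 = ff ^ 65 = 9a
byte 2: (84 ^ 9f) ^ 61 = 1b ^ 61 = 7a
byte 3: (e6 ^ 08) ^ 64 = ee ^ 64 = 8a
byte 4: (b3 ^ 6f) ^ 65 = dc ^ 65 = b9
byte 5: (70 ^ 26) ^ 72 = 56 ^ 72 = 24
byte 6: (50 ^ 1a) ^ 20 = 4a ^ 20 = 6a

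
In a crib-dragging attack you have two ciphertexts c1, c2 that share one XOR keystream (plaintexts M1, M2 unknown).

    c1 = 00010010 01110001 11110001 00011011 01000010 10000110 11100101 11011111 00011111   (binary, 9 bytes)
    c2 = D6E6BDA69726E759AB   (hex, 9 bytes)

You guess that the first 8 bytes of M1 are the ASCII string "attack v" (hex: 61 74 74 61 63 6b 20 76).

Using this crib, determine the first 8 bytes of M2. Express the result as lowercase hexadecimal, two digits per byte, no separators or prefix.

a5e338dcb6cb22f0

First, c1 ⊕ c2 = (M1 ⊕ K) ⊕ (M2 ⊕ K) = M1 ⊕ M2, so the key drops out. Then M2 = (M1 ⊕ M2) ⊕ M1 over the first 8 bytes.
byte 0: (12 xor d6) xor 61 = c4 xor 61 = a5
byte 1: (71 xor e6) xor 74 = 97 xor 74 = e3
byte 2: (f1 xor bd) xor 74 = 4c xor 74 = 38
byte 3: (1b xor a6) xor 61 = bd xor 61 = dc
byte 4: (42 xor 97) xor 63 = d5 xor 63 = b6
byte 5: (86 xor 26) xor 6b = a0 xor 6b = cb
byte 6: (e5 xor e7) xor 20 = 02 xor 20 = 22
byte 7: (df xor 59) xor 76 = 86 xor 76 = f0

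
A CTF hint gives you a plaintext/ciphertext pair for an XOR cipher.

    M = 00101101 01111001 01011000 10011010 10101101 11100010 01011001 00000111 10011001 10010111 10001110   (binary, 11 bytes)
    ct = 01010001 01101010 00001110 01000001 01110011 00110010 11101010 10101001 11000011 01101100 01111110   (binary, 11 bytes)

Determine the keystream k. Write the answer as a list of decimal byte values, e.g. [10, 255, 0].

[124, 19, 86, 219, 222, 208, 179, 174, 90, 251, 240]

Since ct = M ⊕ k, XORing both sides with M gives k = M ⊕ ct.
2d xor 51 = 7c
79 xor 6a = 13
58 xor 0e = 56
9a xor 41 = db
ad xor 73 = de
e2 xor 32 = d0
59 xor ea = b3
07 xor a9 = ae
99 xor c3 = 5a
97 xor 6c = fb
8e xor 7e = f0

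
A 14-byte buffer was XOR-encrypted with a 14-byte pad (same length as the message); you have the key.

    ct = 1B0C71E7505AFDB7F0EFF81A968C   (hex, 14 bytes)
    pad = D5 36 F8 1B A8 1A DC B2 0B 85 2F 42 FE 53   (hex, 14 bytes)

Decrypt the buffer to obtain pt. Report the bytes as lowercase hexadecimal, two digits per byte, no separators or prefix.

byte 0: 00011011 XOR 11010101 = 11001110
byte 1: 00001100 XOR 00110110 = 00111010
byte 2: 01110001 XOR 11111000 = 10001001
byte 3: 11100111 XOR 00011011 = 11111100
byte 4: 01010000 XOR 10101000 = 11111000
byte 5: 01011010 XOR 00011010 = 01000000
byte 6: 11111101 XOR 11011100 = 00100001
byte 7: 10110111 XOR 10110010 = 00000101
byte 8: 11110000 XOR 00001011 = 11111011
byte 9: 11101111 XOR 10000101 = 01101010
byte 10: 11111000 XOR 00101111 = 11010111
byte 11: 00011010 XOR 01000010 = 01011000
byte 12: 10010110 XOR 11111110 = 01101000
byte 13: 10001100 XOR 01010011 = 11011111

ce3a89fcf8402105fb6ad75868df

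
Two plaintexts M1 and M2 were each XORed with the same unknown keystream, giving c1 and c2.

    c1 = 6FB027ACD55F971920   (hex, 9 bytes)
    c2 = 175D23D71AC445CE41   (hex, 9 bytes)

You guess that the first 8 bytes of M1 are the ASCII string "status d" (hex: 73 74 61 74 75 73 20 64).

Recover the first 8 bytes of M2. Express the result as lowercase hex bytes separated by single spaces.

First, c1 ⊕ c2 = (M1 ⊕ K) ⊕ (M2 ⊕ K) = M1 ⊕ M2, so the key drops out. Then M2 = (M1 ⊕ M2) ⊕ M1 over the first 8 bytes.
byte 0: (6f ^ 17) ^ 73 = 78 ^ 73 = 0b
byte 1: (b0 ^ 5d) ^ 74 = ed ^ 74 = 99
byte 2: (27 ^ 23) ^ 61 = 04 ^ 61 = 65
byte 3: (ac ^ d7) ^ 74 = 7b ^ 74 = 0f
byte 4: (d5 ^ 1a) ^ 75 = cf ^ 75 = ba
byte 5: (5f ^ c4) ^ 73 = 9b ^ 73 = e8
byte 6: (97 ^ 45) ^ 20 = d2 ^ 20 = f2
byte 7: (19 ^ ce) ^ 64 = d7 ^ 64 = b3

0b 99 65 0f ba e8 f2 b3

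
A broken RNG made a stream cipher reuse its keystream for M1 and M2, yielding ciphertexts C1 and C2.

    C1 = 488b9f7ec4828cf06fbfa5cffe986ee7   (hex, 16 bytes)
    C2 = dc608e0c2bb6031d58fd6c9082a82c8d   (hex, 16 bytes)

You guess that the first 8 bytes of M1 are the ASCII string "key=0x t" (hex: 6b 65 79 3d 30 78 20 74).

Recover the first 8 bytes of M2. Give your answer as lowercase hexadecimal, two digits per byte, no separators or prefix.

First, C1 ⊕ C2 = (M1 ⊕ K) ⊕ (M2 ⊕ K) = M1 ⊕ M2, so the key drops out. Then M2 = (M1 ⊕ M2) ⊕ M1 over the first 8 bytes.
byte 0: (48 ^ dc) ^ 6b = 94 ^ 6b = ff
byte 1: (8b ^ 60) ^ 65 = eb ^ 65 = 8e
byte 2: (9f ^ 8e) ^ 79 = 11 ^ 79 = 68
byte 3: (7e ^ 0c) ^ 3d = 72 ^ 3d = 4f
byte 4: (c4 ^ 2b) ^ 30 = ef ^ 30 = df
byte 5: (82 ^ b6) ^ 78 = 34 ^ 78 = 4c
byte 6: (8c ^ 03) ^ 20 = 8f ^ 20 = af
byte 7: (f0 ^ 1d) ^ 74 = ed ^ 74 = 99

ff8e684fdf4caf99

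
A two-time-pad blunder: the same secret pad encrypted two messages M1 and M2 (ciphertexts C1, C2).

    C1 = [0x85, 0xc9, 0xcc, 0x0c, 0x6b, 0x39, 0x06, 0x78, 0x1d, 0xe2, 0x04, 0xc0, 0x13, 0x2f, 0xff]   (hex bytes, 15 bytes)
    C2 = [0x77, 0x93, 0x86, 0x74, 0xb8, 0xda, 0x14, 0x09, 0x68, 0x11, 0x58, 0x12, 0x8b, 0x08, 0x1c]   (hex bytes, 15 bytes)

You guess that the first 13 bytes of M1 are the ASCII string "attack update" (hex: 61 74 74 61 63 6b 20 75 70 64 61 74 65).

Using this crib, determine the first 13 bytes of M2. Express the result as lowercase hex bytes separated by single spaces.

First, C1 ⊕ C2 = (M1 ⊕ K) ⊕ (M2 ⊕ K) = M1 ⊕ M2, so the key drops out. Then M2 = (M1 ⊕ M2) ⊕ M1 over the first 13 bytes.
byte 0: (85 xor 77) xor 61 = f2 xor 61 = 93
byte 1: (c9 xor 93) xor 74 = 5a xor 74 = 2e
byte 2: (cc xor 86) xor 74 = 4a xor 74 = 3e
byte 3: (0c xor 74) xor 61 = 78 xor 61 = 19
byte 4: (6b xor b8) xor 63 = d3 xor 63 = b0
byte 5: (39 xor da) xor 6b = e3 xor 6b = 88
byte 6: (06 xor 14) xor 20 = 12 xor 20 = 32
byte 7: (78 xor 09) xor 75 = 71 xor 75 = 04
byte 8: (1d xor 68) xor 70 = 75 xor 70 = 05
byte 9: (e2 xor 11) xor 64 = f3 xor 64 = 97
byte 10: (04 xor 58) xor 61 = 5c xor 61 = 3d
byte 11: (c0 xor 12) xor 74 = d2 xor 74 = a6
byte 12: (13 xor 8b) xor 65 = 98 xor 65 = fd

93 2e 3e 19 b0 88 32 04 05 97 3d a6 fd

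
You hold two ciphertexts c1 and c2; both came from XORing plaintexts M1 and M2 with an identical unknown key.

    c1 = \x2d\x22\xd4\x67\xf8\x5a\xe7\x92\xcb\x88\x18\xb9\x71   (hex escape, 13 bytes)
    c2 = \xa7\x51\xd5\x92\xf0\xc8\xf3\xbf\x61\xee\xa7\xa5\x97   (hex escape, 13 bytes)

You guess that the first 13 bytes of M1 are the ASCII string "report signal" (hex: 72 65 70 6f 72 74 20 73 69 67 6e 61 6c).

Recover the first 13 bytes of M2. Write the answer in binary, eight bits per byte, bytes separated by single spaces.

First, c1 ⊕ c2 = (M1 ⊕ K) ⊕ (M2 ⊕ K) = M1 ⊕ M2, so the key drops out. Then M2 = (M1 ⊕ M2) ⊕ M1 over the first 13 bytes.
byte 0: (2d xor a7) xor 72 = 8a xor 72 = f8
byte 1: (22 xor 51) xor 65 = 73 xor 65 = 16
byte 2: (d4 xor d5) xor 70 = 01 xor 70 = 71
byte 3: (67 xor 92) xor 6f = f5 xor 6f = 9a
byte 4: (f8 xor f0) xor 72 = 08 xor 72 = 7a
byte 5: (5a xor c8) xor 74 = 92 xor 74 = e6
byte 6: (e7 xor f3) xor 20 = 14 xor 20 = 34
byte 7: (92 xor bf) xor 73 = 2d xor 73 = 5e
byte 8: (cb xor 61) xor 69 = aa xor 69 = c3
byte 9: (88 xor ee) xor 67 = 66 xor 67 = 01
byte 10: (18 xor a7) xor 6e = bf xor 6e = d1
byte 11: (b9 xor a5) xor 61 = 1c xor 61 = 7d
byte 12: (71 xor 97) xor 6c = e6 xor 6c = 8a

11111000 00010110 01110001 10011010 01111010 11100110 00110100 01011110 11000011 00000001 11010001 01111101 10001010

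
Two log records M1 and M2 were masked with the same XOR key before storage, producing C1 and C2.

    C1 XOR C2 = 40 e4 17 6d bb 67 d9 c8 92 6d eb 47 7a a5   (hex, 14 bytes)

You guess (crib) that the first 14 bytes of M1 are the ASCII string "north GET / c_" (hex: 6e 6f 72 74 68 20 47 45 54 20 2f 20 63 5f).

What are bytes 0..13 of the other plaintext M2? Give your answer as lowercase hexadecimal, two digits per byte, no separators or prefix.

2e8b6519d3479e8dc64dc46719fa

Since C1 ⊕ C2 = M1 ⊕ M2, XORing with the guessed M1 bytes yields the corresponding M2 bytes: M2 = (C1 ⊕ C2) ⊕ M1.
01000000 XOR 01101110 = 00101110
11100100 XOR 01101111 = 10001011
00010111 XOR 01110010 = 01100101
01101101 XOR 01110100 = 00011001
10111011 XOR 01101000 = 11010011
01100111 XOR 00100000 = 01000111
11011001 XOR 01000111 = 10011110
11001000 XOR 01000101 = 10001101
10010010 XOR 01010100 = 11000110
01101101 XOR 00100000 = 01001101
11101011 XOR 00101111 = 11000100
01000111 XOR 00100000 = 01100111
01111010 XOR 01100011 = 00011001
10100101 XOR 01011111 = 11111010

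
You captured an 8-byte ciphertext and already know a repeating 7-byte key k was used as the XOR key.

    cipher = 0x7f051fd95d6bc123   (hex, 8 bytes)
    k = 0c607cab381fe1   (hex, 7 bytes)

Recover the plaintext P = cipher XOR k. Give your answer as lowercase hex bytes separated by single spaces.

The 7-byte key repeats, so the effective keystream is 0c 60 7c ab 38 1f e1 0c.
byte 0: 01111111 xor 00001100 = 01110011
byte 1: 00000101 xor 01100000 = 01100101
byte 2: 00011111 xor 01111100 = 01100011
byte 3: 11011001 xor 10101011 = 01110010
byte 4: 01011101 xor 00111000 = 01100101
byte 5: 01101011 xor 00011111 = 01110100
byte 6: 11000001 xor 11100001 = 00100000
byte 7: 00100011 xor 00001100 = 00101111

73 65 63 72 65 74 20 2f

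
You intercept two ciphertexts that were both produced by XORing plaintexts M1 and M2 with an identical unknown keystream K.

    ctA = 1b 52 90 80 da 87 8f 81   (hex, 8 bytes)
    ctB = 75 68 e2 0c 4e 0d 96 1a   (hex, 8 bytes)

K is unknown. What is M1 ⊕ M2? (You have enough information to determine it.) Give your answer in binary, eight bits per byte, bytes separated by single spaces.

ctA ⊕ ctB = (M1 ⊕ K) ⊕ (M2 ⊕ K) = M1 ⊕ M2 — the shared key cancels under XOR.
1b xor 75 = 6e
52 xor 68 = 3a
90 xor e2 = 72
80 xor 0c = 8c
da xor 4e = 94
87 xor 0d = 8a
8f xor 96 = 19
81 xor 1a = 9b

01101110 00111010 01110010 10001100 10010100 10001010 00011001 10011011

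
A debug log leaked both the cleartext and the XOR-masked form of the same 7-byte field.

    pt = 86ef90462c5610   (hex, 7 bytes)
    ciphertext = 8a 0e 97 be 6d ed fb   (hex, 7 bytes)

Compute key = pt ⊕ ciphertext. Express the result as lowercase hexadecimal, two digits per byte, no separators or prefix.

Since ciphertext = pt ⊕ key, XORing both sides with pt gives key = pt ⊕ ciphertext.
134 ^ 138 =  12
239 ^  14 = 225
144 ^ 151 =   7
 70 ^ 190 = 248
 44 ^ 109 =  65
 86 ^ 237 = 187
 16 ^ 251 = 235

0ce107f841bbeb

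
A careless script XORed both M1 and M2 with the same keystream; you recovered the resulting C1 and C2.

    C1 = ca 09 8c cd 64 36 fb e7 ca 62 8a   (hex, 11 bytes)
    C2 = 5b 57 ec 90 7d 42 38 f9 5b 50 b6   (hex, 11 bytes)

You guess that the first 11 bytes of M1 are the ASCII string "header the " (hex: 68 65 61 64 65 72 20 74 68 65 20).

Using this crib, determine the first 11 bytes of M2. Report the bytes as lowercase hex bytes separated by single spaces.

f9 3b 01 39 7c 06 e3 6a f9 57 1c

First, C1 ⊕ C2 = (M1 ⊕ K) ⊕ (M2 ⊕ K) = M1 ⊕ M2, so the key drops out. Then M2 = (M1 ⊕ M2) ⊕ M1 over the first 11 bytes.
byte 0: (ca xor 5b) xor 68 = 91 xor 68 = f9
byte 1: (09 xor 57) xor 65 = 5e xor 65 = 3b
byte 2: (8c xor ec) xor 61 = 60 xor 61 = 01
byte 3: (cd xor 90) xor 64 = 5d xor 64 = 39
byte 4: (64 xor 7d) xor 65 = 19 xor 65 = 7c
byte 5: (36 xor 42) xor 72 = 74 xor 72 = 06
byte 6: (fb xor 38) xor 20 = c3 xor 20 = e3
byte 7: (e7 xor f9) xor 74 = 1e xor 74 = 6a
byte 8: (ca xor 5b) xor 68 = 91 xor 68 = f9
byte 9: (62 xor 50) xor 65 = 32 xor 65 = 57
byte 10: (8a xor b6) xor 20 = 3c xor 20 = 1c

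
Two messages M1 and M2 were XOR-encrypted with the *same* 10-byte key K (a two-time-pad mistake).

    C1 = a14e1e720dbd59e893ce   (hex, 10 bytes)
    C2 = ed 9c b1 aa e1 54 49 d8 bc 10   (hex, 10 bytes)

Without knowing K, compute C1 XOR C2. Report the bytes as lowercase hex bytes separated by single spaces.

4c d2 af d8 ec e9 10 30 2f de

C1 ⊕ C2 = (M1 ⊕ K) ⊕ (M2 ⊕ K) = M1 ⊕ M2 — the shared key cancels under XOR.
a1 XOR ed = 4c
4e XOR 9c = d2
1e XOR b1 = af
72 XOR aa = d8
0d XOR e1 = ec
bd XOR 54 = e9
59 XOR 49 = 10
e8 XOR d8 = 30
93 XOR bc = 2f
ce XOR 10 = de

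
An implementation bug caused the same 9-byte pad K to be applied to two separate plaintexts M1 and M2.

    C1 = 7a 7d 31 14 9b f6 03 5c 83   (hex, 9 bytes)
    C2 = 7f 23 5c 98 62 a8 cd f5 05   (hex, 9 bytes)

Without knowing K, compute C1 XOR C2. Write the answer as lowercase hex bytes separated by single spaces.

C1 ⊕ C2 = (M1 ⊕ K) ⊕ (M2 ⊕ K) = M1 ⊕ M2 — the shared key cancels under XOR.
byte 0: 7a ⊕ 7f = 05
byte 1: 7d ⊕ 23 = 5e
byte 2: 31 ⊕ 5c = 6d
byte 3: 14 ⊕ 98 = 8c
byte 4: 9b ⊕ 62 = f9
byte 5: f6 ⊕ a8 = 5e
byte 6: 03 ⊕ cd = ce
byte 7: 5c ⊕ f5 = a9
byte 8: 83 ⊕ 05 = 86

05 5e 6d 8c f9 5e ce a9 86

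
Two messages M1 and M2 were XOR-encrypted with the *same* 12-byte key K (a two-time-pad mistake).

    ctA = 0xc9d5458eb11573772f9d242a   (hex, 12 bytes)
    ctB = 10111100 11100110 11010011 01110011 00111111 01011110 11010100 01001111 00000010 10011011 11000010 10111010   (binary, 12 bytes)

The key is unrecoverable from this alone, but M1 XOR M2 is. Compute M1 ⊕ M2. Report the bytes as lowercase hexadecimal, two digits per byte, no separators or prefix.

ctA ⊕ ctB = (M1 ⊕ K) ⊕ (M2 ⊕ K) = M1 ⊕ M2 — the shared key cancels under XOR.
byte 0: c9 ^ bc = 75
byte 1: d5 ^ e6 = 33
byte 2: 45 ^ d3 = 96
byte 3: 8e ^ 73 = fd
byte 4: b1 ^ 3f = 8e
byte 5: 15 ^ 5e = 4b
byte 6: 73 ^ d4 = a7
byte 7: 77 ^ 4f = 38
byte 8: 2f ^ 02 = 2d
byte 9: 9d ^ 9b = 06
byte 10: 24 ^ c2 = e6
byte 11: 2a ^ ba = 90

753396fd8e4ba7382d06e690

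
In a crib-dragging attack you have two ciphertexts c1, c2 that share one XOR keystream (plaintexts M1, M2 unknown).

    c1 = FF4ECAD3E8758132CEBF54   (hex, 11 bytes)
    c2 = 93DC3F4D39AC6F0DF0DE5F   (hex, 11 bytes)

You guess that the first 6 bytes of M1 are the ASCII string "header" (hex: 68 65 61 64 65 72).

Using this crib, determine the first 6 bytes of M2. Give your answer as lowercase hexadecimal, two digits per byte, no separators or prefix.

First, c1 ⊕ c2 = (M1 ⊕ K) ⊕ (M2 ⊕ K) = M1 ⊕ M2, so the key drops out. Then M2 = (M1 ⊕ M2) ⊕ M1 over the first 6 bytes.
byte 0: (ff XOR 93) XOR 68 = 6c XOR 68 = 04
byte 1: (4e XOR dc) XOR 65 = 92 XOR 65 = f7
byte 2: (ca XOR 3f) XOR 61 = f5 XOR 61 = 94
byte 3: (d3 XOR 4d) XOR 64 = 9e XOR 64 = fa
byte 4: (e8 XOR 39) XOR 65 = d1 XOR 65 = b4
byte 5: (75 XOR ac) XOR 72 = d9 XOR 72 = ab

04f794fab4ab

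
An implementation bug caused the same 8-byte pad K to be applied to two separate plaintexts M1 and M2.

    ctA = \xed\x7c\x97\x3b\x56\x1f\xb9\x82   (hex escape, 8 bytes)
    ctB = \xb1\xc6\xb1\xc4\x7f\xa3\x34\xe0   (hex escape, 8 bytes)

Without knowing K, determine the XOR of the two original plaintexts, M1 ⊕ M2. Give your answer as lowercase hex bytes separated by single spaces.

5c ba 26 ff 29 bc 8d 62

ctA ⊕ ctB = (M1 ⊕ K) ⊕ (M2 ⊕ K) = M1 ⊕ M2 — the shared key cancels under XOR.
11101101 ^ 10110001 = 01011100
01111100 ^ 11000110 = 10111010
10010111 ^ 10110001 = 00100110
00111011 ^ 11000100 = 11111111
01010110 ^ 01111111 = 00101001
00011111 ^ 10100011 = 10111100
10111001 ^ 00110100 = 10001101
10000010 ^ 11100000 = 01100010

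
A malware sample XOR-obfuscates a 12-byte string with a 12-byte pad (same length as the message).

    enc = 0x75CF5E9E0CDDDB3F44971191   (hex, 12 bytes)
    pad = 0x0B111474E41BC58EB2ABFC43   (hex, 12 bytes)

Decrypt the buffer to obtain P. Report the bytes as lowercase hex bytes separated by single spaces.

XOR is its own inverse, so applying the key byte-wise gives the result directly.
117 ⊕  11 = 126
207 ⊕  17 = 222
 94 ⊕  20 =  74
158 ⊕ 116 = 234
 12 ⊕ 228 = 232
221 ⊕  27 = 198
219 ⊕ 197 =  30
 63 ⊕ 142 = 177
 68 ⊕ 178 = 246
151 ⊕ 171 =  60
 17 ⊕ 252 = 237
145 ⊕  67 = 210

7e de 4a ea e8 c6 1e b1 f6 3c ed d2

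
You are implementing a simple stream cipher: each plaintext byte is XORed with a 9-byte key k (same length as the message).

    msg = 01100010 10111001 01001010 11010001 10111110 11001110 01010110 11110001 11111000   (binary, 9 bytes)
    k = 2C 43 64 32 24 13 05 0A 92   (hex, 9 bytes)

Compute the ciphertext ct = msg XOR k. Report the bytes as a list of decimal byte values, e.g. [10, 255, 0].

01100010 ^ 00101100 = 01001110
10111001 ^ 01000011 = 11111010
01001010 ^ 01100100 = 00101110
11010001 ^ 00110010 = 11100011
10111110 ^ 00100100 = 10011010
11001110 ^ 00010011 = 11011101
01010110 ^ 00000101 = 01010011
11110001 ^ 00001010 = 11111011
11111000 ^ 10010010 = 01101010

[78, 250, 46, 227, 154, 221, 83, 251, 106]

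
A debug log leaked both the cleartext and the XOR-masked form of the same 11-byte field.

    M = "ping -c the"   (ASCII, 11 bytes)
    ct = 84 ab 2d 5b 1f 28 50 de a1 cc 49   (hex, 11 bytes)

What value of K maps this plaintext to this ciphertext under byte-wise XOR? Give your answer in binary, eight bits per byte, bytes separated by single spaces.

11110100 11000010 01000011 00111100 00111111 00000101 00110011 11111110 11010101 10100100 00101100

Since ct = M ⊕ K, XORing both sides with M gives K = M ⊕ ct.
70 XOR 84 = f4
69 XOR ab = c2
6e XOR 2d = 43
67 XOR 5b = 3c
20 XOR 1f = 3f
2d XOR 28 = 05
63 XOR 50 = 33
20 XOR de = fe
74 XOR a1 = d5
68 XOR cc = a4
65 XOR 49 = 2c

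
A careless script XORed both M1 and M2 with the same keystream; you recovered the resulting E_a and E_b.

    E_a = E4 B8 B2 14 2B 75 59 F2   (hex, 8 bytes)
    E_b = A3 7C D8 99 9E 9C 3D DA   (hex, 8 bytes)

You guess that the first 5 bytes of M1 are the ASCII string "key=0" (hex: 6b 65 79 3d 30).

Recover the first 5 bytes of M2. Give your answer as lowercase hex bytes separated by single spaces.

2c a1 13 b0 85

First, E_a ⊕ E_b = (M1 ⊕ K) ⊕ (M2 ⊕ K) = M1 ⊕ M2, so the key drops out. Then M2 = (M1 ⊕ M2) ⊕ M1 over the first 5 bytes.
byte 0: (e4 XOR a3) XOR 6b = 47 XOR 6b = 2c
byte 1: (b8 XOR 7c) XOR 65 = c4 XOR 65 = a1
byte 2: (b2 XOR d8) XOR 79 = 6a XOR 79 = 13
byte 3: (14 XOR 99) XOR 3d = 8d XOR 3d = b0
byte 4: (2b XOR 9e) XOR 30 = b5 XOR 30 = 85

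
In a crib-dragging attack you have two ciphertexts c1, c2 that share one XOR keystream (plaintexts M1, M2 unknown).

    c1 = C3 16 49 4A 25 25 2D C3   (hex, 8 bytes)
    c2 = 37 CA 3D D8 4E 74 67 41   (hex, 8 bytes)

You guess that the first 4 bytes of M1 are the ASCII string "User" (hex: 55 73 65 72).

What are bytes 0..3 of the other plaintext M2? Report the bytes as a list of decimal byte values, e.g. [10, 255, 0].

[161, 175, 17, 224]

First, c1 ⊕ c2 = (M1 ⊕ K) ⊕ (M2 ⊕ K) = M1 ⊕ M2, so the key drops out. Then M2 = (M1 ⊕ M2) ⊕ M1 over the first 4 bytes.
byte 0: (c3 ^ 37) ^ 55 = f4 ^ 55 = a1
byte 1: (16 ^ ca) ^ 73 = dc ^ 73 = af
byte 2: (49 ^ 3d) ^ 65 = 74 ^ 65 = 11
byte 3: (4a ^ d8) ^ 72 = 92 ^ 72 = e0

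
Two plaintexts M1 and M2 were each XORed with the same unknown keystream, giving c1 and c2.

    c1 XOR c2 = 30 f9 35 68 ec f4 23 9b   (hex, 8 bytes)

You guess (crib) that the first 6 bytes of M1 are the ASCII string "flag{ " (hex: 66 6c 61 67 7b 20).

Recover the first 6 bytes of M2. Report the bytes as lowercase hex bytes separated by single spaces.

56 95 54 0f 97 d4

Since c1 ⊕ c2 = M1 ⊕ M2, XORing with the guessed M1 bytes yields the corresponding M2 bytes: M2 = (c1 ⊕ c2) ⊕ M1.
 48 ⊕ 102 =  86
249 ⊕ 108 = 149
 53 ⊕  97 =  84
104 ⊕ 103 =  15
236 ⊕ 123 = 151
244 ⊕  32 = 212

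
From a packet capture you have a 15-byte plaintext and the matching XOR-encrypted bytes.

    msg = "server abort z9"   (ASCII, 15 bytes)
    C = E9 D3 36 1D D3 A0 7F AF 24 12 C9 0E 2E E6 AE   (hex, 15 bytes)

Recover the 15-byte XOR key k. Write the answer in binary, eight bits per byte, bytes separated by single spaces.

10011010 10110110 01000100 01101011 10110110 11010010 01011111 11001110 01000110 01111101 10111011 01111010 00001110 10011100 10010111

Since C = msg ⊕ k, XORing both sides with msg gives k = msg ⊕ C.
byte 0: 73 ^ e9 = 9a
byte 1: 65 ^ d3 = b6
byte 2: 72 ^ 36 = 44
byte 3: 76 ^ 1d = 6b
byte 4: 65 ^ d3 = b6
byte 5: 72 ^ a0 = d2
byte 6: 20 ^ 7f = 5f
byte 7: 61 ^ af = ce
byte 8: 62 ^ 24 = 46
byte 9: 6f ^ 12 = 7d
byte 10: 72 ^ c9 = bb
byte 11: 74 ^ 0e = 7a
byte 12: 20 ^ 2e = 0e
byte 13: 7a ^ e6 = 9c
byte 14: 39 ^ ae = 97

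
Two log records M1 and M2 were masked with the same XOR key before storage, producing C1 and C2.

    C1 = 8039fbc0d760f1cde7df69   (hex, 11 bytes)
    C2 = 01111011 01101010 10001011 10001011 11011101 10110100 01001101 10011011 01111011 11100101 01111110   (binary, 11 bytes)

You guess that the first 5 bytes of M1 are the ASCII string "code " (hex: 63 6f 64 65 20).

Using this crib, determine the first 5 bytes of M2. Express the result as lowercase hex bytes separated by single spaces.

First, C1 ⊕ C2 = (M1 ⊕ K) ⊕ (M2 ⊕ K) = M1 ⊕ M2, so the key drops out. Then M2 = (M1 ⊕ M2) ⊕ M1 over the first 5 bytes.
byte 0: (80 ^ 7b) ^ 63 = fb ^ 63 = 98
byte 1: (39 ^ 6a) ^ 6f = 53 ^ 6f = 3c
byte 2: (fb ^ 8b) ^ 64 = 70 ^ 64 = 14
byte 3: (c0 ^ 8b) ^ 65 = 4b ^ 65 = 2e
byte 4: (d7 ^ dd) ^ 20 = 0a ^ 20 = 2a

98 3c 14 2e 2a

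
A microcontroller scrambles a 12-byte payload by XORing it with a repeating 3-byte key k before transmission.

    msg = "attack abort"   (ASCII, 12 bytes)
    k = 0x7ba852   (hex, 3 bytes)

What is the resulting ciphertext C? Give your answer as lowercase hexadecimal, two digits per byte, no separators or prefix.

1adc261acb395bc93014da26

The 3-byte key repeats, so the effective keystream is 7b a8 52 7b a8 52 7b a8 52 7b a8 52.
byte 0: 61 XOR 7b = 1a
byte 1: 74 XOR a8 = dc
byte 2: 74 XOR 52 = 26
byte 3: 61 XOR 7b = 1a
byte 4: 63 XOR a8 = cb
byte 5: 6b XOR 52 = 39
byte 6: 20 XOR 7b = 5b
byte 7: 61 XOR a8 = c9
byte 8: 62 XOR 52 = 30
byte 9: 6f XOR 7b = 14
byte 10: 72 XOR a8 = da
byte 11: 74 XOR 52 = 26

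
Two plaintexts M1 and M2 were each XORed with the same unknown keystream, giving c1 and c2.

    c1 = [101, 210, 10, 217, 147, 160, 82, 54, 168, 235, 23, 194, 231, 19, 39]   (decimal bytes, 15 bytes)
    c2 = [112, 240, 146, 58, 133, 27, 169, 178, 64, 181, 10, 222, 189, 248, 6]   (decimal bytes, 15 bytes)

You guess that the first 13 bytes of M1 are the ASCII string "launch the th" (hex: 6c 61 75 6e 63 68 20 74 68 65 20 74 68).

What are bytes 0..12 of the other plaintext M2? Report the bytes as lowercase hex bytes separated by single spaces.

79 43 ed 8d 75 d3 db f0 80 3b 3d 68 32

First, c1 ⊕ c2 = (M1 ⊕ K) ⊕ (M2 ⊕ K) = M1 ⊕ M2, so the key drops out. Then M2 = (M1 ⊕ M2) ⊕ M1 over the first 13 bytes.
byte 0: (65 xor 70) xor 6c = 15 xor 6c = 79
byte 1: (d2 xor f0) xor 61 = 22 xor 61 = 43
byte 2: (0a xor 92) xor 75 = 98 xor 75 = ed
byte 3: (d9 xor 3a) xor 6e = e3 xor 6e = 8d
byte 4: (93 xor 85) xor 63 = 16 xor 63 = 75
byte 5: (a0 xor 1b) xor 68 = bb xor 68 = d3
byte 6: (52 xor a9) xor 20 = fb xor 20 = db
byte 7: (36 xor b2) xor 74 = 84 xor 74 = f0
byte 8: (a8 xor 40) xor 68 = e8 xor 68 = 80
byte 9: (eb xor b5) xor 65 = 5e xor 65 = 3b
byte 10: (17 xor 0a) xor 20 = 1d xor 20 = 3d
byte 11: (c2 xor de) xor 74 = 1c xor 74 = 68
byte 12: (e7 xor bd) xor 68 = 5a xor 68 = 32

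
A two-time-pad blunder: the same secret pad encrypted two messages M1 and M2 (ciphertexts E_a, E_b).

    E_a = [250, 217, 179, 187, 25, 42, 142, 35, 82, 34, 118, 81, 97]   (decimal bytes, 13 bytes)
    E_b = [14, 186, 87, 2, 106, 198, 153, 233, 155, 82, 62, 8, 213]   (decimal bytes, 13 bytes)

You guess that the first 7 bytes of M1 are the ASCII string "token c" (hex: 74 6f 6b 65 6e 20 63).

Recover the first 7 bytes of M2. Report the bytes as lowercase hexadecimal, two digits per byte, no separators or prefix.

800c8fdc1dcc74

First, E_a ⊕ E_b = (M1 ⊕ K) ⊕ (M2 ⊕ K) = M1 ⊕ M2, so the key drops out. Then M2 = (M1 ⊕ M2) ⊕ M1 over the first 7 bytes.
byte 0: (fa ⊕ 0e) ⊕ 74 = f4 ⊕ 74 = 80
byte 1: (d9 ⊕ ba) ⊕ 6f = 63 ⊕ 6f = 0c
byte 2: (b3 ⊕ 57) ⊕ 6b = e4 ⊕ 6b = 8f
byte 3: (bb ⊕ 02) ⊕ 65 = b9 ⊕ 65 = dc
byte 4: (19 ⊕ 6a) ⊕ 6e = 73 ⊕ 6e = 1d
byte 5: (2a ⊕ c6) ⊕ 20 = ec ⊕ 20 = cc
byte 6: (8e ⊕ 99) ⊕ 63 = 17 ⊕ 63 = 74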